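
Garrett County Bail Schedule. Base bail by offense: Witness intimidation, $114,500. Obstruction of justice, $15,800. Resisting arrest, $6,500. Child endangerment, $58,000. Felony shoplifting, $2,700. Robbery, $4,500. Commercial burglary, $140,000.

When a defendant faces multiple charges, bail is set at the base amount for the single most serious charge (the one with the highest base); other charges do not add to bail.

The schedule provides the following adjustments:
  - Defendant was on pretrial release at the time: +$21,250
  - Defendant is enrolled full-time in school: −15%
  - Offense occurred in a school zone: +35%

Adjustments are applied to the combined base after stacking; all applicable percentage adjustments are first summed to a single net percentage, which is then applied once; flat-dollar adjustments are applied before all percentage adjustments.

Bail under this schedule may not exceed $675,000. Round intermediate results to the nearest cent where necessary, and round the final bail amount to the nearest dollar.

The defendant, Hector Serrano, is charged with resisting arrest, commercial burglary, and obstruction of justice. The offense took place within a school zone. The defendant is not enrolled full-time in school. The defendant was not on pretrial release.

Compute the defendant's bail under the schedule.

$189,000

Base amounts from the schedule: resisting arrest $6,500; commercial burglary $140,000; obstruction of justice $15,800.
Stacking rule: use the highest base only. Highest is commercial burglary at $140,000. Combined base = $140,000.
Offense occurred in a school zone (+35%): $140,000 × 1.35 = $189,000.
$189,000 is within the $675,000 maximum.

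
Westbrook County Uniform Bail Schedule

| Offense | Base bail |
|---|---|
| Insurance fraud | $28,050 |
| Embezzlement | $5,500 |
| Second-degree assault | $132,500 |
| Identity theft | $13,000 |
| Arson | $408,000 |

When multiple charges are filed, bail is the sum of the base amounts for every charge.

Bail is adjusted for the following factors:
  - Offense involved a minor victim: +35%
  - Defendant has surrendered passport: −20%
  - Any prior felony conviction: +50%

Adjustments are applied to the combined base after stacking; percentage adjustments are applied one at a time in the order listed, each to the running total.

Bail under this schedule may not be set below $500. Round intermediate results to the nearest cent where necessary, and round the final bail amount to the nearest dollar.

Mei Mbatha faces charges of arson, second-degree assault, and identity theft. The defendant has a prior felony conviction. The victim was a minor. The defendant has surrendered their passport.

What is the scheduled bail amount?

Base amounts from the schedule: arson $408,000; second-degree assault $132,500; identity theft $13,000.
Stacking rule: sum of all bases. $408,000 + $132,500 + $13,000 = $553,500.
Offense involved a minor victim (+35%): $553,500 × 1.35 = $747,225.
Defendant has surrendered passport (−20%): $747,225 × 0.8 = $597,780.
Any prior felony conviction (+50%): $597,780 × 1.5 = $896,670.
$896,670 is at or above the $500 minimum.

$896,670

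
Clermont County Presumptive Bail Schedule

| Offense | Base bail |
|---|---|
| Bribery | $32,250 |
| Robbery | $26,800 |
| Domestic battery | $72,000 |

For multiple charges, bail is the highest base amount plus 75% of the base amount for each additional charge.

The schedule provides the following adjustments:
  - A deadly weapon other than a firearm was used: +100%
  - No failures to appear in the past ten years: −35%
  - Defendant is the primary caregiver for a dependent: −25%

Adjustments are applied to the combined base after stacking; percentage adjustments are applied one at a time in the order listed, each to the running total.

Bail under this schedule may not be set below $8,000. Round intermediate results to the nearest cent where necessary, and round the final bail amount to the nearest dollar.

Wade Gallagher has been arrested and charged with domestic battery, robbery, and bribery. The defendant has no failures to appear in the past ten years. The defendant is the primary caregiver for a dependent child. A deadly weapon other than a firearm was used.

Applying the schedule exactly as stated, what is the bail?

Base amounts from the schedule: domestic battery $72,000; robbery $26,800; bribery $32,250.
Stacking rule: highest base plus 75% of each additional charge. Highest is domestic battery at $72,000. Additional: $26,800 × 75% = $20,100; $32,250 × 75% = $24,187.50. Combined base = $72,000 + $44,287.50 = $116,287.50.
A deadly weapon other than a firearm was used (+100%): $116,287.50 × 2 = $232,575.
No failures to appear in the past ten years (−35%): $232,575 × 0.65 = $151,173.75.
Defendant is the primary caregiver for a dependent (−25%): $151,173.75 × 0.75 = $113,380.31.
$113,380.31 is at or above the $8,000 minimum.
Rounded to the nearest dollar: $113,380.

$113,380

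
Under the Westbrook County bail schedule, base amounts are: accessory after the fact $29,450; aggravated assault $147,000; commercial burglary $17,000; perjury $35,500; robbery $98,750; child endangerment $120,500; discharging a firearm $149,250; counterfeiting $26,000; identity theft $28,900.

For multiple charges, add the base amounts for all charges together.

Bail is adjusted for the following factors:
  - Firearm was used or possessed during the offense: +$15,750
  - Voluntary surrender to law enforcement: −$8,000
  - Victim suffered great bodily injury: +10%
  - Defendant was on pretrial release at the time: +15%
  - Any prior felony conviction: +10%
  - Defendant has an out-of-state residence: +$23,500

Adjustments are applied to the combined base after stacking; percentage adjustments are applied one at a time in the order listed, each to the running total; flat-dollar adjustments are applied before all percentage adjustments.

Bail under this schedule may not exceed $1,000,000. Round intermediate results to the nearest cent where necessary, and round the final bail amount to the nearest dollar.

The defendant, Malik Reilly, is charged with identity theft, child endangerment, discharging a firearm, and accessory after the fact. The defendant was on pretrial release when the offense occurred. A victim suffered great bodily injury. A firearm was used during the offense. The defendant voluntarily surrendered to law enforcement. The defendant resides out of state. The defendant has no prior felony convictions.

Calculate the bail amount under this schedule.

Base amounts from the schedule: identity theft $28,900; child endangerment $120,500; discharging a firearm $149,250; accessory after the fact $29,450.
Stacking rule: sum of all bases. $28,900 + $120,500 + $149,250 + $29,450 = $328,100.
Firearm was used or possessed during the offense (+$15,750 flat): $328,100 + $15,750 = $343,850.
Voluntary surrender to law enforcement (−$8,000 flat): $343,850 − $8,000 = $335,850.
Defendant has an out-of-state residence (+$23,500 flat): $335,850 + $23,500 = $359,350.
Victim suffered great bodily injury (+10%): $359,350 × 1.1 = $395,285.
Defendant was on pretrial release at the time (+15%): $395,285 × 1.15 = $454,577.75.
$454,577.75 is within the $1,000,000 maximum.
Rounded to the nearest dollar: $454,578.

$454,578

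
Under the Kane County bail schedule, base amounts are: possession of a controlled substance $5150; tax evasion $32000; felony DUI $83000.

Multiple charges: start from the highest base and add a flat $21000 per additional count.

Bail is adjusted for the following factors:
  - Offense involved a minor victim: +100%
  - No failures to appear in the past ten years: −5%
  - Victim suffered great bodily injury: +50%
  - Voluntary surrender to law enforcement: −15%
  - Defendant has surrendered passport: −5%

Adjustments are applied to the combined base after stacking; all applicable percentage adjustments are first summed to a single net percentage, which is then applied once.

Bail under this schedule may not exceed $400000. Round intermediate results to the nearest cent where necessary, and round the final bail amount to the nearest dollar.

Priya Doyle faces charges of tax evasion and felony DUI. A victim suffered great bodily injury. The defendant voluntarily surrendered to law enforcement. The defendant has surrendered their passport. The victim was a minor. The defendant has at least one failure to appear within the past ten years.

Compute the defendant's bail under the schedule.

Base amounts from the schedule: tax evasion $32000; felony DUI $83000.
Stacking rule: highest base plus $21000 per additional charge. Highest is felony DUI at $83000; 1 additional charge → +$21000. Combined base = $104000.
Net percentage adjustment: +100% +50% −15% −5% = +130%. $104000 × 2.3 = $239200.
$239200 is within the $400000 maximum.

$239200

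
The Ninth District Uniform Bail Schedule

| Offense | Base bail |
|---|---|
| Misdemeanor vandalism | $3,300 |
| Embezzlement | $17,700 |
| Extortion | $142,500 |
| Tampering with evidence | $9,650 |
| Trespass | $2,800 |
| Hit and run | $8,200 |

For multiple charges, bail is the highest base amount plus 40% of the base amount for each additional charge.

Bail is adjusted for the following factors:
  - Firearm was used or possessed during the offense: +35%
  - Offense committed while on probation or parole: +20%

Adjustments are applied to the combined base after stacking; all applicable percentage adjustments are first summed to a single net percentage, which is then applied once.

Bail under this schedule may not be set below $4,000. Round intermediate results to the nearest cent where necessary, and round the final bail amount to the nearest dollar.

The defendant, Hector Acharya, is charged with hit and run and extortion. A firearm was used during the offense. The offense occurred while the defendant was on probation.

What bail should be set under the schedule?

Base amounts from the schedule: hit and run $8,200; extortion $142,500.
Stacking rule: highest base plus 40% of each additional charge. Highest is extortion at $142,500. Additional: $8,200 × 40% = $3,280. Combined base = $142,500 + $3,280 = $145,780.
Net percentage adjustment: +35% +20% = +55%. $145,780 × 1.55 = $225,959.
$225,959 is at or above the $4,000 minimum.

$225,959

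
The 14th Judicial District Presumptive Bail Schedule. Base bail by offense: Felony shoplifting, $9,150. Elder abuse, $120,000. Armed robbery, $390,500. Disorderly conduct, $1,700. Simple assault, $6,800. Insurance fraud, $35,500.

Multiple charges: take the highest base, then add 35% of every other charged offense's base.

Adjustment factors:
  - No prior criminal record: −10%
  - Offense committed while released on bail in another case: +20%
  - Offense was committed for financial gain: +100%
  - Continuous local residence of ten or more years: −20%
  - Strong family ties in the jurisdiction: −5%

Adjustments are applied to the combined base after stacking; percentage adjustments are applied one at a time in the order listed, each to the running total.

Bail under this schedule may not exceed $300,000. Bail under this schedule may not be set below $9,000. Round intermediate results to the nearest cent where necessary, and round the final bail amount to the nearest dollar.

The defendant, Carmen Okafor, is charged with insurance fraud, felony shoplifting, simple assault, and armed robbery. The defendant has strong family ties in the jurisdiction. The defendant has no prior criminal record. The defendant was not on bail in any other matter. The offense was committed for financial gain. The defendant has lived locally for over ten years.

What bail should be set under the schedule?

$300,000

Base amounts from the schedule: insurance fraud $35,500; felony shoplifting $9,150; simple assault $6,800; armed robbery $390,500.
Stacking rule: highest base plus 35% of each additional charge. Highest is armed robbery at $390,500. Additional: $35,500 × 35% = $12,425; $9,150 × 35% = $3,202.50; $6,800 × 35% = $2,380. Combined base = $390,500 + $18,007.50 = $408,507.50.
No prior criminal record (−10%): $408,507.50 × 0.9 = $367,656.75.
Offense was committed for financial gain (+100%): $367,656.75 × 2 = $735,313.50.
Continuous local residence of ten or more years (−20%): $735,313.50 × 0.8 = $588,250.80.
Strong family ties in the jurisdiction (−5%): $588,250.80 × 0.95 = $558,838.26.
Result $558,838.26 exceeds the maximum of $300,000; bail is capped at $300,000.
$300,000 is at or above the $9,000 minimum.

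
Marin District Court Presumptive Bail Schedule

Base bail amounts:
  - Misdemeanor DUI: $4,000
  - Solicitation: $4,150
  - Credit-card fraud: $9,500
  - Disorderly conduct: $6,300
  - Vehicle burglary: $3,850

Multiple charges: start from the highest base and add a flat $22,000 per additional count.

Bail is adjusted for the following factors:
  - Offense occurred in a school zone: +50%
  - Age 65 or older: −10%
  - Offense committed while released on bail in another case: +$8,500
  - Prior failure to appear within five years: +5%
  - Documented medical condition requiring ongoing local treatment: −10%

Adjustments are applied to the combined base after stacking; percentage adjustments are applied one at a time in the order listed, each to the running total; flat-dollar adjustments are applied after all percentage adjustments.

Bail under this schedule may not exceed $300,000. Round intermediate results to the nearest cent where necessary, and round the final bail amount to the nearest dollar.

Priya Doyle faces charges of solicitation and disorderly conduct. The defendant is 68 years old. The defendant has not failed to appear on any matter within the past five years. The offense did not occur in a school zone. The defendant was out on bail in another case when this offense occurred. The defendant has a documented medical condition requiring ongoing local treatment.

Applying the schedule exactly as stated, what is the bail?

$31,423

Base amounts from the schedule: solicitation $4,150; disorderly conduct $6,300.
Stacking rule: highest base plus $22,000 per additional charge. Highest is disorderly conduct at $6,300; 1 additional charge → +$22,000. Combined base = $28,300.
Age 65 or older (−10%): $28,300 × 0.9 = $25,470.
Documented medical condition requiring ongoing local treatment (−10%): $25,470 × 0.9 = $22,923.
Offense committed while released on bail in another case (+$8,500 flat): $22,923 + $8,500 = $31,423.
$31,423 is within the $300,000 maximum.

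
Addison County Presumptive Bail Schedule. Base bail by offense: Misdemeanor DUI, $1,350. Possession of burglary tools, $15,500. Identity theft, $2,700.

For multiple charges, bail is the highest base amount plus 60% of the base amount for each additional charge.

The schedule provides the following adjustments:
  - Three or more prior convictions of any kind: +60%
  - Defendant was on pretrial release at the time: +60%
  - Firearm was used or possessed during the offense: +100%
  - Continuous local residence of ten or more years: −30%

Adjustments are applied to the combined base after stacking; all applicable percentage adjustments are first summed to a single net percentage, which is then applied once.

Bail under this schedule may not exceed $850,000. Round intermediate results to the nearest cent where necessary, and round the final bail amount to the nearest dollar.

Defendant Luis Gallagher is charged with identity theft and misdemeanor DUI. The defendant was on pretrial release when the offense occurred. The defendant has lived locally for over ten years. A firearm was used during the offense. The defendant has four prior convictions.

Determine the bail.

$10,179

Base amounts from the schedule: identity theft $2,700; misdemeanor DUI $1,350.
Stacking rule: highest base plus 60% of each additional charge. Highest is identity theft at $2,700. Additional: $1,350 × 60% = $810. Combined base = $2,700 + $810 = $3,510.
Net percentage adjustment: +60% +60% +100% −30% = +190%. $3,510 × 2.9 = $10,179.
$10,179 is within the $850,000 maximum.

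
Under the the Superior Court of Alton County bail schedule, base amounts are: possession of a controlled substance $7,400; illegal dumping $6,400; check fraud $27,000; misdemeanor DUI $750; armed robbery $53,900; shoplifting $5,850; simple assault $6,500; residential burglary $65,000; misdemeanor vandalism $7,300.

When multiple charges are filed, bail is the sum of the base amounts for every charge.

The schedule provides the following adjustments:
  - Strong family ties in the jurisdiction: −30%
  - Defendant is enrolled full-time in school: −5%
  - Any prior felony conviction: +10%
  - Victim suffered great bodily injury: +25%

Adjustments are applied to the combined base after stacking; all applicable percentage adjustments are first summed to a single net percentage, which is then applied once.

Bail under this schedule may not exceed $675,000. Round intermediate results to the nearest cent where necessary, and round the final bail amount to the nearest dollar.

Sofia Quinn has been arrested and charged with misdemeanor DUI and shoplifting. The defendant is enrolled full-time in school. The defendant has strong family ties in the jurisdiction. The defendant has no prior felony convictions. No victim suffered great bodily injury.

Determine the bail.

Base amounts from the schedule: misdemeanor DUI $750; shoplifting $5,850.
Stacking rule: sum of all bases. $750 + $5,850 = $6,600.
Net percentage adjustment: −30% −5% = −35%. $6,600 × 0.65 = $4,290.
$4,290 is within the $675,000 maximum.

$4,290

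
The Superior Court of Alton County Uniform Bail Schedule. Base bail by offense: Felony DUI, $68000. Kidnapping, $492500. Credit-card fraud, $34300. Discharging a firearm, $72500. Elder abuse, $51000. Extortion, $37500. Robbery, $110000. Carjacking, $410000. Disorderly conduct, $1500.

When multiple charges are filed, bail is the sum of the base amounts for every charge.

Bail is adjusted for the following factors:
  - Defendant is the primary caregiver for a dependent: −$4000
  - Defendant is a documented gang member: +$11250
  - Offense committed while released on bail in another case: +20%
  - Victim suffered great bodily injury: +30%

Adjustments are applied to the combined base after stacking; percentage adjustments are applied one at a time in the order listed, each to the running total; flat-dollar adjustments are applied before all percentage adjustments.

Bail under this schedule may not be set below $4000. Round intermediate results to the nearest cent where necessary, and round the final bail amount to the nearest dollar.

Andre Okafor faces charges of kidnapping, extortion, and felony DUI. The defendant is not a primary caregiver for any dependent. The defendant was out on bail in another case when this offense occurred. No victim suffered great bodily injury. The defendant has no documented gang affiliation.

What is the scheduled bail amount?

Base amounts from the schedule: kidnapping $492500; extortion $37500; felony DUI $68000.
Stacking rule: sum of all bases. $492500 + $37500 + $68000 = $598000.
Offense committed while released on bail in another case (+20%): $598000 × 1.2 = $717600.
$717600 is at or above the $4000 minimum.

$717600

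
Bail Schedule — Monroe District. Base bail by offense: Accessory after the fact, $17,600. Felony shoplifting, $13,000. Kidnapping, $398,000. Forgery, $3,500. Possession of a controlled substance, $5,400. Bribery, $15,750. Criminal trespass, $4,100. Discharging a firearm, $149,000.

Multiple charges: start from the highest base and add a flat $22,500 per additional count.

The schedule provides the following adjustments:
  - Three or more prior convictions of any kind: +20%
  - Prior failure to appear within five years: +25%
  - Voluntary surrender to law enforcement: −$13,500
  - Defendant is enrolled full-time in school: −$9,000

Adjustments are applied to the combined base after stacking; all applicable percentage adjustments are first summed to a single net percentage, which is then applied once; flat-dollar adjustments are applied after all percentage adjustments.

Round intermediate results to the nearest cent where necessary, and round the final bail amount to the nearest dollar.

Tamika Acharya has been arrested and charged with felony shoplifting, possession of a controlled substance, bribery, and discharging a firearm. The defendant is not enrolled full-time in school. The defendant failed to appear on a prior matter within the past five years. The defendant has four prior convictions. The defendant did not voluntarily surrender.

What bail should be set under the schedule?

Base amounts from the schedule: felony shoplifting $13,000; possession of a controlled substance $5,400; bribery $15,750; discharging a firearm $149,000.
Stacking rule: highest base plus $22,500 per additional charge. Highest is discharging a firearm at $149,000; 3 additional charges → +$67,500. Combined base = $216,500.
Net percentage adjustment: +20% +25% = +45%. $216,500 × 1.45 = $313,925.

$313,925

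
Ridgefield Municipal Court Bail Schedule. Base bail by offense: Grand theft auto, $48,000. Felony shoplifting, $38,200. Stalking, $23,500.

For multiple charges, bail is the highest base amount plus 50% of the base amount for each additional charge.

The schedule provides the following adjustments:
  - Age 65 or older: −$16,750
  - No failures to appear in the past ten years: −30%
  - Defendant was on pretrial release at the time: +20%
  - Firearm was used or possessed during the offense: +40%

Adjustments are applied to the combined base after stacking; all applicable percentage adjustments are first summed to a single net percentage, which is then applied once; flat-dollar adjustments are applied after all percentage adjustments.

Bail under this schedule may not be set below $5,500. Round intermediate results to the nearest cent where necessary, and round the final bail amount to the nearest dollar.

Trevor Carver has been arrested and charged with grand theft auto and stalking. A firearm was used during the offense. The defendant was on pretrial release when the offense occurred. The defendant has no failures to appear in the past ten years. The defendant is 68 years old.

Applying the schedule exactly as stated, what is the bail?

$60,925

Base amounts from the schedule: grand theft auto $48,000; stalking $23,500.
Stacking rule: highest base plus 50% of each additional charge. Highest is grand theft auto at $48,000. Additional: $23,500 × 50% = $11,750. Combined base = $48,000 + $11,750 = $59,750.
Net percentage adjustment: −30% +20% +40% = +30%. $59,750 × 1.3 = $77,675.
Age 65 or older (−$16,750 flat): $77,675 − $16,750 = $60,925.
$60,925 is at or above the $5,500 minimum.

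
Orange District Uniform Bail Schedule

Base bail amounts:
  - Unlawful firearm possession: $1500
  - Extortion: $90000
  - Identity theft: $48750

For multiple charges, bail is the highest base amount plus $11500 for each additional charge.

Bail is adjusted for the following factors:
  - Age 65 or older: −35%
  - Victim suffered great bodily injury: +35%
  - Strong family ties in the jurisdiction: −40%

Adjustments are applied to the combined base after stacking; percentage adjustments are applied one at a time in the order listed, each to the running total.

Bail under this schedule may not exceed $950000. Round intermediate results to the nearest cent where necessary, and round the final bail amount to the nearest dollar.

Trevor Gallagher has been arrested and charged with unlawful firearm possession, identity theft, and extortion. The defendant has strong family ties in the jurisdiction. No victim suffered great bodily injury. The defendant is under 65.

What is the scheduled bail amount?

Base amounts from the schedule: unlawful firearm possession $1500; identity theft $48750; extortion $90000.
Stacking rule: highest base plus $11500 per additional charge. Highest is extortion at $90000; 2 additional charges → +$23000. Combined base = $113000.
Strong family ties in the jurisdiction (−40%): $113000 × 0.6 = $67800.
$67800 is within the $950000 maximum.

$67800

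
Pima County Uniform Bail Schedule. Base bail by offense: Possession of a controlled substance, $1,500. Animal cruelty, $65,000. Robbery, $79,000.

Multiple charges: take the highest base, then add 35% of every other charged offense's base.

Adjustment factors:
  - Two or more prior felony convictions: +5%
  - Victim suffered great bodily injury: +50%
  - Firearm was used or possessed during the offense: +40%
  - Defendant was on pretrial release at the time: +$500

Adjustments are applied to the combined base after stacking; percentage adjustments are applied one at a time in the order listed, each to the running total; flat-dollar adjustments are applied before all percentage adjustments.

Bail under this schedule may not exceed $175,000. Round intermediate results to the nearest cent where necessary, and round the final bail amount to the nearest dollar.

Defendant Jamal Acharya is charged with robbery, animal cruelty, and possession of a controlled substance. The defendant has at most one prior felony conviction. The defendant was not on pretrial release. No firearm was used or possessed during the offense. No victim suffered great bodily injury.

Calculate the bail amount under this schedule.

$102,275

Base amounts from the schedule: robbery $79,000; animal cruelty $65,000; possession of a controlled substance $1,500.
Stacking rule: highest base plus 35% of each additional charge. Highest is robbery at $79,000. Additional: $65,000 × 35% = $22,750; $1,500 × 35% = $525. Combined base = $79,000 + $23,275 = $102,275.
No adjustment factors apply to this defendant.
$102,275 is within the $175,000 maximum.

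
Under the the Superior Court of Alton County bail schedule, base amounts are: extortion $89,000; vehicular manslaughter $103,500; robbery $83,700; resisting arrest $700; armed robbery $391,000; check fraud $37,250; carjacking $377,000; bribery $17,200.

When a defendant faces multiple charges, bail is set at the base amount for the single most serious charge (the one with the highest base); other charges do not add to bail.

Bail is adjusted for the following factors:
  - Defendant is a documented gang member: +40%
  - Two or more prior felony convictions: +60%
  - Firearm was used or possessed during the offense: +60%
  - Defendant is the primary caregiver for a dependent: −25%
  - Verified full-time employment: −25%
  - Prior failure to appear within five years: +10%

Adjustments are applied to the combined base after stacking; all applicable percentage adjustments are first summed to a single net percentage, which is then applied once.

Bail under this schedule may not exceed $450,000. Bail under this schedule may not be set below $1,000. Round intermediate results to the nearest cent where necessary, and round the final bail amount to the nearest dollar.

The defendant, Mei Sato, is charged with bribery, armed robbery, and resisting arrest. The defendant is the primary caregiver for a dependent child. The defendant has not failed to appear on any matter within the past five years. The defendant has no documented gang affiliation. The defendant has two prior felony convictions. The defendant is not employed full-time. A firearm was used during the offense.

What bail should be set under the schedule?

$450,000

Base amounts from the schedule: bribery $17,200; armed robbery $391,000; resisting arrest $700.
Stacking rule: use the highest base only. Highest is armed robbery at $391,000. Combined base = $391,000.
Net percentage adjustment: +60% +60% −25% = +95%. $391,000 × 1.95 = $762,450.
Result $762,450 exceeds the maximum of $450,000; bail is capped at $450,000.
$450,000 is at or above the $1,000 minimum.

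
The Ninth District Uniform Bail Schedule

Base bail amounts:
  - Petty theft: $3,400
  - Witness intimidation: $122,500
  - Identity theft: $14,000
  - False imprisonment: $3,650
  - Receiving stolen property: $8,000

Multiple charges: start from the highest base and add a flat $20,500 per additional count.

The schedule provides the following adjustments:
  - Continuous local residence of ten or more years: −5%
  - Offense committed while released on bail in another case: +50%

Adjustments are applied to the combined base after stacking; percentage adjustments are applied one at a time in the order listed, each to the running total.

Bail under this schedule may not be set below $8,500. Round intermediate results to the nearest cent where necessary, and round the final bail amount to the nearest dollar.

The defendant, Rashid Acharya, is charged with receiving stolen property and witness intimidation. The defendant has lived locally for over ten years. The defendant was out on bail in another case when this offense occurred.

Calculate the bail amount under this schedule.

$203,775

Base amounts from the schedule: receiving stolen property $8,000; witness intimidation $122,500.
Stacking rule: highest base plus $20,500 per additional charge. Highest is witness intimidation at $122,500; 1 additional charge → +$20,500. Combined base = $143,000.
Continuous local residence of ten or more years (−5%): $143,000 × 0.95 = $135,850.
Offense committed while released on bail in another case (+50%): $135,850 × 1.5 = $203,775.
$203,775 is at or above the $8,500 minimum.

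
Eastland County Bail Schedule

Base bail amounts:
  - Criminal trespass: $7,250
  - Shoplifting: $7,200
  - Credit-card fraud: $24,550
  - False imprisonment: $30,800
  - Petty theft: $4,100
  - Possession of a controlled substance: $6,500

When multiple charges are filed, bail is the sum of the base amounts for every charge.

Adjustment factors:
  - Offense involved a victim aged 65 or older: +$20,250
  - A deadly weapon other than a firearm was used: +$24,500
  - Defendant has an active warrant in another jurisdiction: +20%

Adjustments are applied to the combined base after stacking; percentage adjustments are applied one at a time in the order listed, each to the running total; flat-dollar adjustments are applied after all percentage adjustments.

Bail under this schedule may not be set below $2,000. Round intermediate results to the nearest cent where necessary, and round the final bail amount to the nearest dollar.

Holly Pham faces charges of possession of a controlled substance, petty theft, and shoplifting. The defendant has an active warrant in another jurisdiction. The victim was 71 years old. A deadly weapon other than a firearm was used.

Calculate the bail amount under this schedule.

$66,110

Base amounts from the schedule: possession of a controlled substance $6,500; petty theft $4,100; shoplifting $7,200.
Stacking rule: sum of all bases. $6,500 + $4,100 + $7,200 = $17,800.
Defendant has an active warrant in another jurisdiction (+20%): $17,800 × 1.2 = $21,360.
Offense involved a victim aged 65 or older (+$20,250 flat): $21,360 + $20,250 = $41,610.
A deadly weapon other than a firearm was used (+$24,500 flat): $41,610 + $24,500 = $66,110.
$66,110 is at or above the $2,000 minimum.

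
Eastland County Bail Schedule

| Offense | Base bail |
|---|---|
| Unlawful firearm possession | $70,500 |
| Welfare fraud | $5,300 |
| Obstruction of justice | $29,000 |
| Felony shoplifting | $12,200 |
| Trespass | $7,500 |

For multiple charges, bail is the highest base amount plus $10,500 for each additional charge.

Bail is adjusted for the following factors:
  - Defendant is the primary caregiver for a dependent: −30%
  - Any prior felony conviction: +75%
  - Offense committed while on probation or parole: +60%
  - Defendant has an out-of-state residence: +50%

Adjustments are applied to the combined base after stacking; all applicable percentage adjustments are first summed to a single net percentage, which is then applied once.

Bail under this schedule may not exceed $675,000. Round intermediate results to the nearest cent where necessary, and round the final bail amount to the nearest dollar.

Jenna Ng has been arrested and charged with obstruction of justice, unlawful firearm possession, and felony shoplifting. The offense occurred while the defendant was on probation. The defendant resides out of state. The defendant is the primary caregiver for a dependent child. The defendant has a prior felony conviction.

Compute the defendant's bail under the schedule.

Base amounts from the schedule: obstruction of justice $29,000; unlawful firearm possession $70,500; felony shoplifting $12,200.
Stacking rule: highest base plus $10,500 per additional charge. Highest is unlawful firearm possession at $70,500; 2 additional charges → +$21,000. Combined base = $91,500.
Net percentage adjustment: −30% +75% +60% +50% = +155%. $91,500 × 2.55 = $233,325.
$233,325 is within the $675,000 maximum.

$233,325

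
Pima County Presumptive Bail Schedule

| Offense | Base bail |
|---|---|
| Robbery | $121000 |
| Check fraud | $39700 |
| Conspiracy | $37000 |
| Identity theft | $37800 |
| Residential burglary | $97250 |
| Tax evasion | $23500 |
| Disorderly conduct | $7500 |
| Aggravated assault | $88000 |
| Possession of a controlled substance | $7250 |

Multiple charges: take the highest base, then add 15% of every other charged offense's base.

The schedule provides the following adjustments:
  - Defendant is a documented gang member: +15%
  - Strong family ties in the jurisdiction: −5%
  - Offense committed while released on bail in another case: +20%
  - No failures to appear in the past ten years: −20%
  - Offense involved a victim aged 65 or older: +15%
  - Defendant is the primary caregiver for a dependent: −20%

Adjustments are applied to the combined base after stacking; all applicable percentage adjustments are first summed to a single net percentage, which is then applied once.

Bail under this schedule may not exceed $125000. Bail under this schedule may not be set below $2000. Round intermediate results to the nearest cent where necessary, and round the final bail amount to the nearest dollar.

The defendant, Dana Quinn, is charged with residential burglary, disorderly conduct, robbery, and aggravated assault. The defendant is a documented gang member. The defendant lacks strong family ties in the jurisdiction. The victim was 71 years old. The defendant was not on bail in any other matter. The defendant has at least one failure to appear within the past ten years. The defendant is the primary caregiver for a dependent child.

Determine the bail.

$125000

Base amounts from the schedule: residential burglary $97250; disorderly conduct $7500; robbery $121000; aggravated assault $88000.
Stacking rule: highest base plus 15% of each additional charge. Highest is robbery at $121000. Additional: $97250 × 15% = $14587.50; $7500 × 15% = $1125; $88000 × 15% = $13200. Combined base = $121000 + $28912.50 = $149912.50.
Net percentage adjustment: +15% +15% −20% = +10%. $149912.50 × 1.1 = $164903.75.
Result $164903.75 exceeds the maximum of $125000; bail is capped at $125000.
$125000 is at or above the $2000 minimum.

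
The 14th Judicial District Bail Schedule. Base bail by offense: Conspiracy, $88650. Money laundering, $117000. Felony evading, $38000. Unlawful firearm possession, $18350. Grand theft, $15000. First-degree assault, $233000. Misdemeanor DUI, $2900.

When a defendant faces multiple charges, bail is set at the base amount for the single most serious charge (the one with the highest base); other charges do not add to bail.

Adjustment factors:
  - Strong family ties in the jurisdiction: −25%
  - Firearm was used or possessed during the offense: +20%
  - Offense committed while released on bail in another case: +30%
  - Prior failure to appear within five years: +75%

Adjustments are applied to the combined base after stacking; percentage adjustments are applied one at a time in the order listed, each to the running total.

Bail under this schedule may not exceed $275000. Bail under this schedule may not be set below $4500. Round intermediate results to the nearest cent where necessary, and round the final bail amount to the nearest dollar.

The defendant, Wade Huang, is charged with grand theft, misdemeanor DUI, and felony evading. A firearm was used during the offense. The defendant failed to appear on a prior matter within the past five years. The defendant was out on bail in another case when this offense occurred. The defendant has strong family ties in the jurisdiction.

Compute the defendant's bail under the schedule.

$77805

Base amounts from the schedule: grand theft $15000; misdemeanor DUI $2900; felony evading $38000.
Stacking rule: use the highest base only. Highest is felony evading at $38000. Combined base = $38000.
Strong family ties in the jurisdiction (−25%): $38000 × 0.75 = $28500.
Firearm was used or possessed during the offense (+20%): $28500 × 1.2 = $34200.
Offense committed while released on bail in another case (+30%): $34200 × 1.3 = $44460.
Prior failure to appear within five years (+75%): $44460 × 1.75 = $77805.
$77805 is within the $275000 maximum.
$77805 is at or above the $4500 minimum.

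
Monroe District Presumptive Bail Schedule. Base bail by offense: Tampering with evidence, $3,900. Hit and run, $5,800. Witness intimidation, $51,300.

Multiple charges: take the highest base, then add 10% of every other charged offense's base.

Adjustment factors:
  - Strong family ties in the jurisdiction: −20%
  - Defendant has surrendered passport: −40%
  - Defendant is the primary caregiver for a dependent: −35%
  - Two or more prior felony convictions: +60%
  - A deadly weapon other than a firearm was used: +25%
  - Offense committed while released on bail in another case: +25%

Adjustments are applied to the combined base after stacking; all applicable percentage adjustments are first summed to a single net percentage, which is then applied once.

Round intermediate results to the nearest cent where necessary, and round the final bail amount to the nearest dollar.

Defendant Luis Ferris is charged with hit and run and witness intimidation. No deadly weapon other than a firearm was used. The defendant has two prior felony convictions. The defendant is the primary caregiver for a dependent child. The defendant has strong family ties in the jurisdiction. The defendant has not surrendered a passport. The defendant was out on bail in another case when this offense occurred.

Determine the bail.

$67,444

Base amounts from the schedule: hit and run $5,800; witness intimidation $51,300.
Stacking rule: highest base plus 10% of each additional charge. Highest is witness intimidation at $51,300. Additional: $5,800 × 10% = $580. Combined base = $51,300 + $580 = $51,880.
Net percentage adjustment: −20% −35% +60% +25% = +30%. $51,880 × 1.3 = $67,444.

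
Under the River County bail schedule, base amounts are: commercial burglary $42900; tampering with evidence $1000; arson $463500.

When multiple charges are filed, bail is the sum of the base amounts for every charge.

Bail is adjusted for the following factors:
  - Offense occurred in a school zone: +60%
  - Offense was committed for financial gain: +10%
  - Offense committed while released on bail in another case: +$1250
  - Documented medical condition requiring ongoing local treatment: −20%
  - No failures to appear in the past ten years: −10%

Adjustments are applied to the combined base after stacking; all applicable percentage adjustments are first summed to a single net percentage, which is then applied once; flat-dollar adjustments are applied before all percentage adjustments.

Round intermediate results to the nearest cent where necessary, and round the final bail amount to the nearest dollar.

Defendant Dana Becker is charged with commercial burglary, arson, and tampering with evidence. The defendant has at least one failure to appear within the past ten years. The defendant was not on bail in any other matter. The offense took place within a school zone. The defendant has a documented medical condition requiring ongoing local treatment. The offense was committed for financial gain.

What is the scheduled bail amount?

Base amounts from the schedule: commercial burglary $42900; arson $463500; tampering with evidence $1000.
Stacking rule: sum of all bases. $42900 + $463500 + $1000 = $507400.
Net percentage adjustment: +60% +10% −20% = +50%. $507400 × 1.5 = $761100.

$761100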